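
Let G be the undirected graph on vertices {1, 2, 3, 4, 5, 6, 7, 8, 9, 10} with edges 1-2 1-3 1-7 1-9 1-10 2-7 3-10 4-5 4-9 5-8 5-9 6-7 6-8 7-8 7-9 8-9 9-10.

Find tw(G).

2

A width-2 tree decomposition is:
Bags: B1 = {7, 8, 9}  B2 = {1, 7, 9}  B3 = {6, 7, 8}  B4 = {1, 9, 10}  B5 = {5, 8, 9}  B6 = {4, 5, 9}  B7 = {1, 3, 10}  B8 = {1, 2, 7}
Tree: B1–B2, B1–B3, B2–B4, B1–B5, B5–B6, B4–B7, B2–B8
Every bag has size at most 3, so the width is 3 − 1 = 2 and tw(G) ≤ 2. Conversely, {5, 8, 9} is a clique of size 3, and the vertices of any clique must share a bag in every tree decomposition; so some bag has ≥ 3 vertices and tw(G) ≥ 2. The upper and lower bounds meet at 2, so that is the treewidth.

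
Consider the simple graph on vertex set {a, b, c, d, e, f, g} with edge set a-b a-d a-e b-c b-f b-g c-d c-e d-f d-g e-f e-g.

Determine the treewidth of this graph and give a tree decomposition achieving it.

The largest bag has 4 vertices, giving width 3; this decomposition certifies tw(G) ≤ 3. For the lower bound: the 4 vertex sets {e,f}, {a,d}, {b}, {g} are disjoint, each induces a connected subgraph, and every pair is joined by at least one edge of G. Contracting each set to a single vertex therefore yields K_{4} as a minor, and since treewidth is minor-monotone, tw(G) ≥ tw(K_{4}) = 3. The upper and lower bounds meet at 3, so that is the treewidth.

Treewidth 3.
One such decomposition:
Bags: B1 = {b, d, e, f}  B2 = {a, b, d, e}  B3 = {b, d, e, g}  B4 = {b, c, d, e}
Tree: B1–B2, B2–B3, B3–B4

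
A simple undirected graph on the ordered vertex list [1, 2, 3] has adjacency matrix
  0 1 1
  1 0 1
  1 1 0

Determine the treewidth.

A width-2 tree decomposition is:
Bags: B1 = {1, 2, 3}
Tree: (single bag)
A single bag containing all 3 vertices is trivially a valid decomposition of width 2. Conversely, {1, 2, 3} is a clique of size 3, and the vertices of any clique must share a bag in every tree decomposition; so some bag has ≥ 3 vertices and tw(G) ≥ 2. Combining the bounds, tw(G) = 2.

2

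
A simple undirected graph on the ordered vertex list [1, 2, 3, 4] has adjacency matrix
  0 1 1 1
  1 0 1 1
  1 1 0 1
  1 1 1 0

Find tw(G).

3

A width-3 tree decomposition is:
Bags: B1 = {1, 2, 3, 4}
Tree: (single bag)
A single bag containing all 4 vertices is trivially a valid decomposition of width 3. On the other hand G contains the 4-clique {1, 2, 3, 4}. A clique must lie in a single bag of any decomposition, so no decomposition can have width below 3. Combining the bounds, tw(G) = 3.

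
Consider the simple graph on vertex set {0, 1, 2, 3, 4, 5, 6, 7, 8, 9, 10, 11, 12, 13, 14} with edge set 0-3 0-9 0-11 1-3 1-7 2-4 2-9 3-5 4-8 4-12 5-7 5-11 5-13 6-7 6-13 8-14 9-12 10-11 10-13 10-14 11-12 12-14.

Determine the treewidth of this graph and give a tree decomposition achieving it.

Each bag holds 4 vertices, so the decomposition has width 3, which upper-bounds the treewidth. For the lower bound: the 4 vertex sets {2,4,8}, {9}, {12}, {0,10,11,14} are disjoint, each induces a connected subgraph, and every pair is joined by at least one edge of G. Contracting each set to a single vertex therefore yields K_{4} as a minor, and since treewidth is minor-monotone, tw(G) ≥ tw(K_{4}) = 3. Hence tw(G) = 3 exactly.

Treewidth 3.
One optimal decomposition is:
Bags: B1 = {2, 4, 8, 9}  B2 = {4, 8, 9, 12}  B3 = {8, 9, 12, 14}  B4 = {0, 9, 12, 14}  B5 = {0, 11, 12, 14}  B6 = {0, 10, 11, 14}  B7 = {0, 3, 10, 11}  B8 = {3, 5, 10, 11}  B9 = {3, 5, 10, 13}  B10 = {1, 3, 5, 13}  B11 = {1, 5, 7, 13}  B12 = {1, 6, 7, 13}
Tree: B1–B2, B2–B3, B3–B4, B4–B5, B5–B6, B6–B7, B7–B8, B8–B9, B9–B10, B10–B11, B11–B12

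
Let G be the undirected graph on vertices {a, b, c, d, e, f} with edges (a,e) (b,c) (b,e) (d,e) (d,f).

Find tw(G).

A width-1 tree decomposition is:
Bags: B1 = {d, e}  B2 = {b, e}  B3 = {b, c}  B4 = {a, e}  B5 = {d, f}
Tree: B1–B2, B2–B3, B2–B4, B1–B5
The largest bag has 2 vertices, giving width 1; this decomposition certifies tw(G) ≤ 1. G has an edge, so its treewidth is at least 1. Combining the bounds, tw(G) = 1.

1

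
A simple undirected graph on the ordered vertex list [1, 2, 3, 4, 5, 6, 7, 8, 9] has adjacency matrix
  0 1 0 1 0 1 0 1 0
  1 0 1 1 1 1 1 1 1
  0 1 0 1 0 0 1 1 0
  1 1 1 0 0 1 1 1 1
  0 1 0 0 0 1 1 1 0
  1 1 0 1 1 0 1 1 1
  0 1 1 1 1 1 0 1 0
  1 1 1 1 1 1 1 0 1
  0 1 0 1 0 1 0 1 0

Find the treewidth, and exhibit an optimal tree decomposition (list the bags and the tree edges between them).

Treewidth 4.
Bags: B1 = {2, 4, 6, 7, 8}  B2 = {2, 3, 4, 7, 8}  B3 = {1, 2, 4, 6, 8}  B4 = {2, 5, 6, 7, 8}  B5 = {2, 4, 6, 8, 9}
Tree: B1–B2, B1–B3, B1–B4, B3–B5

Each bag holds 5 vertices, so the decomposition has width 4, which upper-bounds the treewidth. On the other hand G contains the 5-clique {2, 3, 4, 7, 8}. A clique must lie in a single bag of any decomposition, so no decomposition can have width below 4. The upper and lower bounds meet at 4, so that is the treewidth.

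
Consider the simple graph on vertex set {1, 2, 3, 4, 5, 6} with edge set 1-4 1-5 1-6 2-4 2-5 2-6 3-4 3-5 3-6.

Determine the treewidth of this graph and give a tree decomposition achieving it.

Treewidth 3.
One such decomposition:
Bags: B1 = {1, 2, 3, 6}  B2 = {1, 2, 3, 5}  B3 = {1, 2, 3, 4}
Tree: B1–B2, B2–B3

The largest bag has 4 vertices, giving width 3; this decomposition certifies tw(G) ≤ 3. For the lower bound: the 4 vertex sets {2,6}, {1,5}, {3}, {4} are disjoint, each induces a connected subgraph, and every pair is joined by at least one edge of G. Contracting each set to a single vertex therefore yields K_{4} as a minor, and since treewidth is minor-monotone, tw(G) ≥ tw(K_{4}) = 3. The upper and lower bounds meet at 3, so that is the treewidth.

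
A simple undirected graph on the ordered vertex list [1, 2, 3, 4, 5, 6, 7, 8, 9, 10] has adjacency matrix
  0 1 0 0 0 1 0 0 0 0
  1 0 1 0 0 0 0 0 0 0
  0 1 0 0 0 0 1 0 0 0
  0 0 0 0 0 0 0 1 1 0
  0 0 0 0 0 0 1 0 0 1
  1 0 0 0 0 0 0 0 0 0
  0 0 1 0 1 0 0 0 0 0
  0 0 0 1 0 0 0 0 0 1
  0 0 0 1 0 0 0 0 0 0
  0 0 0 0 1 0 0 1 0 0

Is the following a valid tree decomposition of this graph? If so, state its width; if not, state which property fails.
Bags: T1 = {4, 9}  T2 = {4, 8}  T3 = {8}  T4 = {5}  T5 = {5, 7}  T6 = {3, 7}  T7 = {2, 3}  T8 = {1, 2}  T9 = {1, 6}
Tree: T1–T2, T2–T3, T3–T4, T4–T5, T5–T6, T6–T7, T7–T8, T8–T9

No — vertex 10 appears in no bag.

A tree decomposition must satisfy three properties: every vertex lies in some bag; for every edge, both endpoints lie together in some bag; and for every vertex, the bags containing it form a connected subtree. Here vertex 10 appears in no bag, so the decomposition is invalid.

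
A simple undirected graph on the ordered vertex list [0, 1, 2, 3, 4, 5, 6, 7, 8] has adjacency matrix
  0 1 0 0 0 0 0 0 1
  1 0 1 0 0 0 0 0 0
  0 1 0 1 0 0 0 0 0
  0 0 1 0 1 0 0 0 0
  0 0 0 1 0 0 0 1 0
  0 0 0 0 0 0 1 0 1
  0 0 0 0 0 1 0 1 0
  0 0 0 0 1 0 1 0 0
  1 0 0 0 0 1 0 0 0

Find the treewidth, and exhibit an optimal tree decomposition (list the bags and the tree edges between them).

Treewidth 2.
One such decomposition:
Bags: B1 = {0, 1, 8}  B2 = {1, 5, 8}  B3 = {1, 5, 6}  B4 = {1, 6, 7}  B5 = {1, 4, 7}  B6 = {1, 3, 4}  B7 = {1, 2, 3}
Tree: B1–B2, B2–B3, B3–B4, B4–B5, B5–B6, B6–B7

The largest bag has 3 vertices, giving width 2; this decomposition certifies tw(G) ≤ 2. The edges 1–0–8–5–6–7–4–3–2–1 form a cycle, so G is not a tree and its treewidth is at least 2. The upper and lower bounds meet at 2, so that is the treewidth.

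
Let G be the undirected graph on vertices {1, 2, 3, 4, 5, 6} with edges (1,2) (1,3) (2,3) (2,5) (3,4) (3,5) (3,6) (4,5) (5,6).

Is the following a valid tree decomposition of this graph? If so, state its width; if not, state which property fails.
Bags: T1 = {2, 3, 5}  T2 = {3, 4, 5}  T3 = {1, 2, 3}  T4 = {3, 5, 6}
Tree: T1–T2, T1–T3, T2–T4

Checking the three conditions: (i) the bags cover all of {1, 2, 3, 4, 5, 6}; (ii) for each edge, some bag contains both endpoints; (iii) the bags containing any fixed vertex form a subtree. All hold, so the decomposition is valid with width 3 − 1 = 2.

Yes; width 2.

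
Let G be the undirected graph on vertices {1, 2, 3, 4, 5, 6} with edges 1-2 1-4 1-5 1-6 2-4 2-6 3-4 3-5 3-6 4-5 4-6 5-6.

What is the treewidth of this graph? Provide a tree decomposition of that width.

Each bag holds 4 vertices, so the decomposition has width 3, which upper-bounds the treewidth. Conversely, {1, 2, 4, 6} is a clique of size 4, and the vertices of any clique must share a bag in every tree decomposition; so some bag has ≥ 4 vertices and tw(G) ≥ 3. Hence tw(G) = 3 exactly.

Treewidth 3.
Bags: B1 = {3, 4, 5, 6}  B2 = {1, 4, 5, 6}  B3 = {1, 2, 4, 6}
Tree: B1–B2, B2–B3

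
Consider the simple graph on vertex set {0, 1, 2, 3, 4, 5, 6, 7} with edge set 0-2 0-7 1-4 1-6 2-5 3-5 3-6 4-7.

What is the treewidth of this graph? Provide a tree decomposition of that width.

Every bag has size at most 3, so the width is 3 − 1 = 2 and tw(G) ≤ 2. For the lower bound, G contains the cycle 1–4–7–0–2–5–3–6–1, so G is not a forest; only forests have treewidth ≤ 1, hence tw(G) ≥ 2. Therefore the treewidth is 2.

Treewidth 2.
Bags: B1 = {1, 4, 7}  B2 = {0, 1, 7}  B3 = {0, 1, 2}  B4 = {1, 2, 5}  B5 = {1, 3, 5}  B6 = {1, 3, 6}
Tree: B1–B2, B2–B3, B3–B4, B4–B5, B5–B6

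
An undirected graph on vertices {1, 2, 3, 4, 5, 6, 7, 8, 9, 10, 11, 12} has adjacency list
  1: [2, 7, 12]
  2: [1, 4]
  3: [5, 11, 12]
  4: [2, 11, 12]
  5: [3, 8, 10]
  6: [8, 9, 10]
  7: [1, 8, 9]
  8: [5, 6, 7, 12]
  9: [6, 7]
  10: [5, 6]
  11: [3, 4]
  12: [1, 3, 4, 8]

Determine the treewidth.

A width-3 tree decomposition is:
Bags: B1 = {1, 2, 4, 11}  B2 = {1, 4, 11, 12}  B3 = {1, 3, 11, 12}  B4 = {1, 3, 7, 12}  B5 = {3, 7, 8, 12}  B6 = {3, 5, 7, 8}  B7 = {5, 7, 8, 9}  B8 = {5, 6, 8, 9}  B9 = {5, 6, 9, 10}
Tree: B1–B2, B2–B3, B3–B4, B4–B5, B5–B6, B6–B7, B7–B8, B8–B9
The largest bag has 4 vertices, giving width 3; this decomposition certifies tw(G) ≤ 3. For the lower bound: the 4 vertex sets {2,4,11}, {1}, {12}, {3,5,7,8} are disjoint, each induces a connected subgraph, and every pair is joined by at least one edge of G. Contracting each set to a single vertex therefore yields K_{4} as a minor, and since treewidth is minor-monotone, tw(G) ≥ tw(K_{4}) = 3. The upper and lower bounds meet at 3, so that is the treewidth.

3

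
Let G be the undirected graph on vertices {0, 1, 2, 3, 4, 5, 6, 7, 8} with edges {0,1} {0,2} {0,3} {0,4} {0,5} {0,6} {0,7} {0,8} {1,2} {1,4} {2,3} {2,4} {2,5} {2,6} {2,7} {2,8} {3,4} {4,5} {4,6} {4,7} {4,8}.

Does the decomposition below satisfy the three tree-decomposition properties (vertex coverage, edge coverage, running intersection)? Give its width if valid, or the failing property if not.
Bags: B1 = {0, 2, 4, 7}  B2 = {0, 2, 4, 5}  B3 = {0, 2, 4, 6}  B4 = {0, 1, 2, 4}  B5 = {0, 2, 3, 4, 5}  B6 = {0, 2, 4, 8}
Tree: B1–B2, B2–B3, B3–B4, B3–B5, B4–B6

A tree decomposition must satisfy three properties: every vertex lies in some bag; for every edge, both endpoints lie together in some bag; and for every vertex, the bags containing it form a connected subtree. Here bags containing vertex 5 are not connected in the tree, so the decomposition is invalid.

No — bags containing vertex 5 are not connected in the tree.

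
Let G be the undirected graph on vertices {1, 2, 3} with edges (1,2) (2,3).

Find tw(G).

A width-1 tree decomposition is:
Bags: B1 = {2, 3}  B2 = {1, 2}
Tree: B1–B2
The largest bag has 2 vertices, giving width 1; this decomposition certifies tw(G) ≤ 1. G has an edge, so its treewidth is at least 1. Hence tw(G) = 1 exactly.

1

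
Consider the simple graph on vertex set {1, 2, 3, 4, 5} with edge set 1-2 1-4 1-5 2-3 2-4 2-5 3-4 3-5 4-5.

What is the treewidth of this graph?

A width-3 tree decomposition is:
Bags: B1 = {2, 3, 4, 5}  B2 = {1, 2, 4, 5}
Tree: B1–B2
Each bag holds 4 vertices, so the decomposition has width 3, which upper-bounds the treewidth. On the other hand G contains the 4-clique {1, 2, 4, 5}. A clique must lie in a single bag of any decomposition, so no decomposition can have width below 3. Combining the bounds, tw(G) = 3.

3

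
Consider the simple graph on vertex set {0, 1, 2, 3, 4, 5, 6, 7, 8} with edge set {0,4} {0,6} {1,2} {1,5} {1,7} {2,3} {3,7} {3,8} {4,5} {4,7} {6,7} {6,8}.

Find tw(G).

A width-3 tree decomposition is:
Bags: B1 = {1, 2, 3, 5}  B2 = {1, 3, 5, 7}  B3 = {3, 4, 5, 7}  B4 = {3, 4, 7, 8}  B5 = {4, 6, 7, 8}  B6 = {0, 4, 6, 8}
Tree: B1–B2, B2–B3, B3–B4, B4–B5, B5–B6
The largest bag has 4 vertices, giving width 3; this decomposition certifies tw(G) ≤ 3. For the lower bound: the 4 vertex sets {1,2,5}, {3}, {7}, {0,4,6,8} are disjoint, each induces a connected subgraph, and every pair is joined by at least one edge of G. Contracting each set to a single vertex therefore yields K_{4} as a minor, and since treewidth is minor-monotone, tw(G) ≥ tw(K_{4}) = 3. Therefore the treewidth is 3.

3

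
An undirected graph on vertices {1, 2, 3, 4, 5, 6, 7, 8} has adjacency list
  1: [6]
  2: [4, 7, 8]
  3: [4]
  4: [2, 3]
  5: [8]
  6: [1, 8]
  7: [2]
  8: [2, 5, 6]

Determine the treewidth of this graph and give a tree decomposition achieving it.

Every bag has size at most 2, so the width is 2 − 1 = 1 and tw(G) ≤ 1. G has an edge, so its treewidth is at least 1. Combining the bounds, tw(G) = 1.

Treewidth 1.
One optimal decomposition is:
Bags: B1 = {2, 8}  B2 = {5, 8}  B3 = {6, 8}  B4 = {2, 7}  B5 = {1, 6}  B6 = {2, 4}  B7 = {3, 4}
Tree: B1–B2, B1–B3, B1–B4, B3–B5, B4–B6, B6–B7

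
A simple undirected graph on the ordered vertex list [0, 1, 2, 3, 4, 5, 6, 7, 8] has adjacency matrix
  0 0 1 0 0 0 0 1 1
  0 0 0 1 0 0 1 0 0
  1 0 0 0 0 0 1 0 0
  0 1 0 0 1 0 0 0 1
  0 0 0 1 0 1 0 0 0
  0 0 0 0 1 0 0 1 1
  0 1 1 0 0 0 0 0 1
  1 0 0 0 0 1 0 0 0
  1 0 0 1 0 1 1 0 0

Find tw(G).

3

A width-3 tree decomposition is:
Bags: B1 = {0, 2, 6, 7}  B2 = {0, 6, 7, 8}  B3 = {5, 6, 7, 8}  B4 = {1, 5, 6, 8}  B5 = {1, 3, 5, 8}  B6 = {1, 3, 4, 5}
Tree: B1–B2, B2–B3, B3–B4, B4–B5, B5–B6
Each bag holds 4 vertices, so the decomposition has width 3, which upper-bounds the treewidth. For the lower bound: the 4 vertex sets {0,2,7}, {6}, {8}, {1,3,4,5} are disjoint, each induces a connected subgraph, and every pair is joined by at least one edge of G. Contracting each set to a single vertex therefore yields K_{4} as a minor, and since treewidth is minor-monotone, tw(G) ≥ tw(K_{4}) = 3. Hence tw(G) = 3 exactly.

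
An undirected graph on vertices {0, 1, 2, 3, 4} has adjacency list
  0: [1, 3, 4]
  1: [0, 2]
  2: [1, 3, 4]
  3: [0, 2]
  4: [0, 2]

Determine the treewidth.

A width-2 tree decomposition is:
Bags: B1 = {0, 2, 3}  B2 = {0, 2, 4}  B3 = {0, 1, 2}
Tree: B1–B2, B2–B3
The largest bag has 3 vertices, giving width 2; this decomposition certifies tw(G) ≤ 2. The edges 0–3–2–4–0 form a cycle, so G is not a tree and its treewidth is at least 2. Combining the bounds, tw(G) = 2.

2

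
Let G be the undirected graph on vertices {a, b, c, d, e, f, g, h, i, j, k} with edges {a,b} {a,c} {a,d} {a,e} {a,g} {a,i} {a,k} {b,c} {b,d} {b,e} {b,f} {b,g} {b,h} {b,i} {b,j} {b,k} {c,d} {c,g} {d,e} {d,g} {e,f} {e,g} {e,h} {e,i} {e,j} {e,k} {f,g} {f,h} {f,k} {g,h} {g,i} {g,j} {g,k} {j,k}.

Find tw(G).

4

A width-4 tree decomposition is:
Bags: B1 = {a, b, d, e, g}  B2 = {a, b, c, d, g}  B3 = {a, b, e, g, k}  B4 = {a, b, e, g, i}  B5 = {b, e, f, g, k}  B6 = {b, e, g, j, k}  B7 = {b, e, f, g, h}
Tree: B1–B2, B1–B3, B1–B4, B3–B5, B3–B6, B5–B7
Every bag has size at most 5, so the width is 5 − 1 = 4 and tw(G) ≤ 4. For the lower bound, the 5 vertices {a, b, d, e, g} are pairwise adjacent, and any tree decomposition puts a clique entirely inside one bag — forcing width ≥ 4. Hence tw(G) = 4 exactly.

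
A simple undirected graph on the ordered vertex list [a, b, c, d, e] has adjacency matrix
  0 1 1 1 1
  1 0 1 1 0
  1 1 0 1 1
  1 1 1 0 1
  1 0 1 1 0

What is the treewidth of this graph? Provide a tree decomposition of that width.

Each bag holds 4 vertices, so the decomposition has width 3, which upper-bounds the treewidth. Conversely, {a, c, d, e} is a clique of size 4, and the vertices of any clique must share a bag in every tree decomposition; so some bag has ≥ 4 vertices and tw(G) ≥ 3. Therefore the treewidth is 3.

Treewidth 3.
One such decomposition:
Bags: B1 = {a, c, d, e}  B2 = {a, b, c, d}
Tree: B1–B2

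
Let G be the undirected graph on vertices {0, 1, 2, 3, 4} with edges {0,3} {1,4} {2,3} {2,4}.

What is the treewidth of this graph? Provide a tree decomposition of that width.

Treewidth 1.
One optimal decomposition is:
Bags: B1 = {0, 3}  B2 = {2, 3}  B3 = {2, 4}  B4 = {1, 4}
Tree: B1–B2, B2–B3, B3–B4

Every bag has size at most 2, so the width is 2 − 1 = 1 and tw(G) ≤ 1. Any graph with an edge has treewidth ≥ 1, and G has the edge 0–3. The upper and lower bounds meet at 1, so that is the treewidth.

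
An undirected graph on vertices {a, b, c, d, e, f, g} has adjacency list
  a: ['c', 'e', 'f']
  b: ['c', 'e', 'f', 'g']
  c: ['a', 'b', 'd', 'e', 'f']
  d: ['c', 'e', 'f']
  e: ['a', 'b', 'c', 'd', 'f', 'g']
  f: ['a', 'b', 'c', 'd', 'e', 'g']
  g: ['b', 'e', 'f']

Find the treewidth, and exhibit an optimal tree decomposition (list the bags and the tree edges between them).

Each bag holds 4 vertices, so the decomposition has width 3, which upper-bounds the treewidth. For the lower bound, the 4 vertices {b, e, f, g} are pairwise adjacent, and any tree decomposition puts a clique entirely inside one bag — forcing width ≥ 3. The upper and lower bounds meet at 3, so that is the treewidth.

Treewidth 3.
One optimal decomposition is:
Bags: B1 = {c, d, e, f}  B2 = {b, c, e, f}  B3 = {b, e, f, g}  B4 = {a, c, e, f}
Tree: B1–B2, B2–B3, B1–B4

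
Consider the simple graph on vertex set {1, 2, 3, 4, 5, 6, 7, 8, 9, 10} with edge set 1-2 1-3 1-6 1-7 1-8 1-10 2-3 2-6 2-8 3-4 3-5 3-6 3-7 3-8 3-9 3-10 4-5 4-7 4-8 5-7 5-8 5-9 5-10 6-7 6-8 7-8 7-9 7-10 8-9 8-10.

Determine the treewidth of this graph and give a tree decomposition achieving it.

Each bag holds 5 vertices, so the decomposition has width 4, which upper-bounds the treewidth. For the lower bound, the 5 vertices {1, 2, 3, 6, 8} are pairwise adjacent, and any tree decomposition puts a clique entirely inside one bag — forcing width ≥ 4. The upper and lower bounds meet at 4, so that is the treewidth.

Treewidth 4.
Bags: B1 = {1, 3, 6, 7, 8}  B2 = {1, 3, 7, 8, 10}  B3 = {1, 2, 3, 6, 8}  B4 = {3, 5, 7, 8, 10}  B5 = {3, 5, 7, 8, 9}  B6 = {3, 4, 5, 7, 8}
Tree: B1–B2, B1–B3, B2–B4, B4–B5, B5–B6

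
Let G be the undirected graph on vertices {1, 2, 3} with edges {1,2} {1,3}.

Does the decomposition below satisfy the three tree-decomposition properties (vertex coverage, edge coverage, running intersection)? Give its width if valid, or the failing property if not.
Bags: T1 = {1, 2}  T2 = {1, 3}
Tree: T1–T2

Every vertex of G appears in some bag (union = {1, 2, 3}); every edge is covered by a bag; and for each vertex v the set of bags containing v is connected in the bag tree. The decomposition is therefore valid. The largest bag has 2 vertices, so the width is 1.

Yes; width 1.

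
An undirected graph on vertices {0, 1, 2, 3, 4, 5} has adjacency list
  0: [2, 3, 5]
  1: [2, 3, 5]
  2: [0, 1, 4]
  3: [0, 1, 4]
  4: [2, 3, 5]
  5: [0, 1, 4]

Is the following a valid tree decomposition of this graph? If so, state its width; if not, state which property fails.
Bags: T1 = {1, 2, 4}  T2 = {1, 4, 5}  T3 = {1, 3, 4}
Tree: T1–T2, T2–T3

No — vertex 0 appears in no bag.

A tree decomposition must satisfy three properties: every vertex lies in some bag; for every edge, both endpoints lie together in some bag; and for every vertex, the bags containing it form a connected subtree. Here vertex 0 appears in no bag, so the decomposition is invalid.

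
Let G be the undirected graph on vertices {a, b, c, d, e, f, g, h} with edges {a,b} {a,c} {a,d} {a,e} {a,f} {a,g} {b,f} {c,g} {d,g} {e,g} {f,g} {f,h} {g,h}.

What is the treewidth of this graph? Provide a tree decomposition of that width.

Treewidth 2.
One such decomposition:
Bags: B1 = {a, f, g}  B2 = {a, b, f}  B3 = {a, e, g}  B4 = {a, d, g}  B5 = {a, c, g}  B6 = {f, g, h}
Tree: B1–B2, B1–B3, B3–B4, B1–B5, B1–B6

The largest bag has 3 vertices, giving width 2; this decomposition certifies tw(G) ≤ 2. For the lower bound, the 3 vertices {f, g, h} are pairwise adjacent, and any tree decomposition puts a clique entirely inside one bag — forcing width ≥ 2. The upper and lower bounds meet at 2, so that is the treewidth.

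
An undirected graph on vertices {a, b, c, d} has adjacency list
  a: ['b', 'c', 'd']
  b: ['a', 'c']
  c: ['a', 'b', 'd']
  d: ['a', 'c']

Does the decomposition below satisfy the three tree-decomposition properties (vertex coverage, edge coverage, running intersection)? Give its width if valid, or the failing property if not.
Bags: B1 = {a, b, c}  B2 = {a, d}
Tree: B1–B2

A tree decomposition must satisfy three properties: every vertex lies in some bag; for every edge, both endpoints lie together in some bag; and for every vertex, the bags containing it form a connected subtree. Here edge (c,d) lies in no bag, so the decomposition is invalid.

No — edge (c,d) lies in no bag.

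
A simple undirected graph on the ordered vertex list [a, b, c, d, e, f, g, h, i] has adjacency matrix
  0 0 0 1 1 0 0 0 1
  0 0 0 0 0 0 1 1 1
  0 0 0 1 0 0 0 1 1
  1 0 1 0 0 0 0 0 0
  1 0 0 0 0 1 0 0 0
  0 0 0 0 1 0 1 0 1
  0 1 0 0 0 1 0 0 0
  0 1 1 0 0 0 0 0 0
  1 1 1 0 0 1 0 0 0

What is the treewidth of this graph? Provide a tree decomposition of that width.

Every bag has size at most 4, so the width is 4 − 1 = 3 and tw(G) ≤ 3. For the lower bound: the 4 vertex sets {a,d,e}, {f}, {i}, {b,c,g,h} are disjoint, each induces a connected subgraph, and every pair is joined by at least one edge of G. Contracting each set to a single vertex therefore yields K_{4} as a minor, and since treewidth is minor-monotone, tw(G) ≥ tw(K_{4}) = 3. Hence tw(G) = 3 exactly.

Treewidth 3.
One such decomposition:
Bags: B1 = {a, d, e, f}  B2 = {a, d, f, i}  B3 = {c, d, f, i}  B4 = {c, f, g, i}  B5 = {b, c, g, i}  B6 = {b, c, g, h}
Tree: B1–B2, B2–B3, B3–B4, B4–B5, B5–B6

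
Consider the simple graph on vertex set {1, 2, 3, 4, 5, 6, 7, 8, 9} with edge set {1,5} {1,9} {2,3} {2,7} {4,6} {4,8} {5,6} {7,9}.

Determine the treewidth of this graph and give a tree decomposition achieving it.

Treewidth 1.
One optimal decomposition is:
Bags: B1 = {4, 8}  B2 = {4, 6}  B3 = {5, 6}  B4 = {1, 5}  B5 = {1, 9}  B6 = {7, 9}  B7 = {2, 7}  B8 = {2, 3}
Tree: B1–B2, B2–B3, B3–B4, B4–B5, B5–B6, B6–B7, B7–B8

Each bag holds 2 vertices, so the decomposition has width 1, which upper-bounds the treewidth. Any graph with an edge has treewidth ≥ 1, and G has the edge 8–4. Hence tw(G) = 1 exactly.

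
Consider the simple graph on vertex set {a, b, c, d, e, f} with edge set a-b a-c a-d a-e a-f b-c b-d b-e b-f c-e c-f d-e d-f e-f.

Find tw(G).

4

A width-4 tree decomposition is:
Bags: B1 = {a, b, c, e, f}  B2 = {a, b, d, e, f}
Tree: B1–B2
Every bag has size at most 5, so the width is 5 − 1 = 4 and tw(G) ≤ 4. Conversely, {a, b, d, e, f} is a clique of size 5, and the vertices of any clique must share a bag in every tree decomposition; so some bag has ≥ 5 vertices and tw(G) ≥ 4. Combining the bounds, tw(G) = 4.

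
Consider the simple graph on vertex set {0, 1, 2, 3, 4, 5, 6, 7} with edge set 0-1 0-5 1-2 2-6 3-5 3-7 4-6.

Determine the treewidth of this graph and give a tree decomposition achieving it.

The largest bag has 2 vertices, giving width 1; this decomposition certifies tw(G) ≤ 1. Since G has at least one edge (e.g. 7–3), it is not an edgeless graph, so tw(G) ≥ 1. The upper and lower bounds meet at 1, so that is the treewidth.

Treewidth 1.
Bags: B1 = {3, 7}  B2 = {3, 5}  B3 = {0, 5}  B4 = {0, 1}  B5 = {1, 2}  B6 = {2, 6}  B7 = {4, 6}
Tree: B1–B2, B2–B3, B3–B4, B4–B5, B5–B6, B6–B7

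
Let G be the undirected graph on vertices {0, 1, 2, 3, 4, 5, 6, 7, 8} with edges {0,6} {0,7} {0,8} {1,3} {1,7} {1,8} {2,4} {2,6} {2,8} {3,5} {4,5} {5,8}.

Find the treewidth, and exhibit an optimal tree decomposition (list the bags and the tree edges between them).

Every bag has size at most 4, so the width is 4 − 1 = 3 and tw(G) ≤ 3. For the lower bound: the 4 vertex sets {0,6,7}, {1}, {8}, {2,3,4,5} are disjoint, each induces a connected subgraph, and every pair is joined by at least one edge of G. Contracting each set to a single vertex therefore yields K_{4} as a minor, and since treewidth is minor-monotone, tw(G) ≥ tw(K_{4}) = 3. Therefore the treewidth is 3.

Treewidth 3.
Bags: B1 = {0, 1, 6, 7}  B2 = {0, 1, 6, 8}  B3 = {1, 2, 6, 8}  B4 = {1, 2, 3, 8}  B5 = {2, 3, 5, 8}  B6 = {2, 3, 4, 5}
Tree: B1–B2, B2–B3, B3–B4, B4–B5, B5–B6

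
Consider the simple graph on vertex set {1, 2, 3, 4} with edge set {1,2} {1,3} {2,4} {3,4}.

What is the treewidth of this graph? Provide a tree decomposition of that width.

Treewidth 2.
One optimal decomposition is:
Bags: B1 = {2, 3, 4}  B2 = {1, 2, 3}
Tree: B1–B2

The largest bag has 3 vertices, giving width 2; this decomposition certifies tw(G) ≤ 2. Since 2–4–3–1–2 is a cycle in G, G is not acyclic. Forests are exactly the graphs of treewidth ≤ 1, so tw(G) ≥ 2. Therefore the treewidth is 2.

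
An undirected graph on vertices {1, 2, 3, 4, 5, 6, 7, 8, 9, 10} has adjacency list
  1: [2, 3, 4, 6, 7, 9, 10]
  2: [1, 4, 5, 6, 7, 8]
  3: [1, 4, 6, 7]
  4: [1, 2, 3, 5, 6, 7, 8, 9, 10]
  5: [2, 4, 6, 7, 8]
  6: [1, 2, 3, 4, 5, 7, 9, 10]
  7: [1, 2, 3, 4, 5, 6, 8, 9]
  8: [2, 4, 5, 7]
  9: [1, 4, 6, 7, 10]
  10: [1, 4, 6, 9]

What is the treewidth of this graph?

4

A width-4 tree decomposition is:
Bags: B1 = {1, 4, 6, 7, 9}  B2 = {1, 4, 6, 9, 10}  B3 = {1, 2, 4, 6, 7}  B4 = {2, 4, 5, 6, 7}  B5 = {2, 4, 5, 7, 8}  B6 = {1, 3, 4, 6, 7}
Tree: B1–B2, B1–B3, B3–B4, B4–B5, B3–B6
The largest bag has 5 vertices, giving width 4; this decomposition certifies tw(G) ≤ 4. On the other hand G contains the 5-clique {2, 4, 5, 7, 8}. A clique must lie in a single bag of any decomposition, so no decomposition can have width below 4. Hence tw(G) = 4 exactly.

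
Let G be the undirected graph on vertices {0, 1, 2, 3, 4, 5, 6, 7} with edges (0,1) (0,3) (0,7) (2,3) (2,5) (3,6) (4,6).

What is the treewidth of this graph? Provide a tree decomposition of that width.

Each bag holds 2 vertices, so the decomposition has width 1, which upper-bounds the treewidth. G has an edge, so its treewidth is at least 1. Hence tw(G) = 1 exactly.

Treewidth 1.
Bags: B1 = {2, 3}  B2 = {0, 3}  B3 = {2, 5}  B4 = {3, 6}  B5 = {4, 6}  B6 = {0, 1}  B7 = {0, 7}
Tree: B1–B2, B1–B3, B2–B4, B4–B5, B2–B6, B2–B7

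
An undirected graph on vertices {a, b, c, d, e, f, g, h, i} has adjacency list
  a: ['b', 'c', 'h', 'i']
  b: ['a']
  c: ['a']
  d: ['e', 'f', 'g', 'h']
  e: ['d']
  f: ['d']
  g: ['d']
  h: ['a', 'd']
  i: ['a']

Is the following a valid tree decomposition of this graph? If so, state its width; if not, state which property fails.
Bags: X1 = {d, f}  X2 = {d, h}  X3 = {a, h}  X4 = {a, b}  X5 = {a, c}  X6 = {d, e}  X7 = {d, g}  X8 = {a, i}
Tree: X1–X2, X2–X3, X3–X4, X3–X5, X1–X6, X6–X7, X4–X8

Vertex coverage: the bags together contain {a, b, c, d, e, f, g, h, i}, the full vertex set. Edge coverage: each edge of G has both endpoints in at least one bag. Running intersection: for every vertex, the bags containing it form a connected subtree. All three properties hold, so this is a valid tree decomposition of width max|bag| − 1 = 1, and hence tw(G) ≤ 1.

Yes; width 1.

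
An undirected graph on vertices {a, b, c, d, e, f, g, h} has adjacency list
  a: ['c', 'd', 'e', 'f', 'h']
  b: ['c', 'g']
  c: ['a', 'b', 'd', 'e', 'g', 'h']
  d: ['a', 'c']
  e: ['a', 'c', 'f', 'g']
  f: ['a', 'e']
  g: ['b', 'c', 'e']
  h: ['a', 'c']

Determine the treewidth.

2

A width-2 tree decomposition is:
Bags: B1 = {a, c, e}  B2 = {c, e, g}  B3 = {a, e, f}  B4 = {b, c, g}  B5 = {a, c, h}  B6 = {a, c, d}
Tree: B1–B2, B1–B3, B2–B4, B1–B5, B5–B6
The largest bag has 3 vertices, giving width 2; this decomposition certifies tw(G) ≤ 2. On the other hand G contains the 3-clique {c, e, g}. A clique must lie in a single bag of any decomposition, so no decomposition can have width below 2. Hence tw(G) = 2 exactly.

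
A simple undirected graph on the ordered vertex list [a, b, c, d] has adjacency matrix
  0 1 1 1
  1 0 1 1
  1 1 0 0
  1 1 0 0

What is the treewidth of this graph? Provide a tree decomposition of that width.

The largest bag has 3 vertices, giving width 2; this decomposition certifies tw(G) ≤ 2. Conversely, {a, b, d} is a clique of size 3, and the vertices of any clique must share a bag in every tree decomposition; so some bag has ≥ 3 vertices and tw(G) ≥ 2. Therefore the treewidth is 2.

Treewidth 2.
One optimal decomposition is:
Bags: B1 = {a, b, d}  B2 = {a, b, c}
Tree: B1–B2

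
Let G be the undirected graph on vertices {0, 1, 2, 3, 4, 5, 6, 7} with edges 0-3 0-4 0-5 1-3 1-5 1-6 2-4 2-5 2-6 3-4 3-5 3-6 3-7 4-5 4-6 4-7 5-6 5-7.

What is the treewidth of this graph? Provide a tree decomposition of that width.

The largest bag has 4 vertices, giving width 3; this decomposition certifies tw(G) ≤ 3. For the lower bound, the 4 vertices {2, 4, 5, 6} are pairwise adjacent, and any tree decomposition puts a clique entirely inside one bag — forcing width ≥ 3. Hence tw(G) = 3 exactly.

Treewidth 3.
Bags: B1 = {3, 4, 5, 6}  B2 = {0, 3, 4, 5}  B3 = {1, 3, 5, 6}  B4 = {3, 4, 5, 7}  B5 = {2, 4, 5, 6}
Tree: B1–B2, B1–B3, B1–B4, B1–B5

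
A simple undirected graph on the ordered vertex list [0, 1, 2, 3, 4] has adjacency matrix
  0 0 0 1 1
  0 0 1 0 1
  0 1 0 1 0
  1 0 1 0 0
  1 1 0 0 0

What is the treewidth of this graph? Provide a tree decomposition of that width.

The largest bag has 3 vertices, giving width 2; this decomposition certifies tw(G) ≤ 2. Since 1–4–0–3–2–1 is a cycle in G, G is not acyclic. Forests are exactly the graphs of treewidth ≤ 1, so tw(G) ≥ 2. The upper and lower bounds meet at 2, so that is the treewidth.

Treewidth 2.
Bags: B1 = {0, 1, 4}  B2 = {0, 1, 3}  B3 = {1, 2, 3}
Tree: B1–B2, B2–B3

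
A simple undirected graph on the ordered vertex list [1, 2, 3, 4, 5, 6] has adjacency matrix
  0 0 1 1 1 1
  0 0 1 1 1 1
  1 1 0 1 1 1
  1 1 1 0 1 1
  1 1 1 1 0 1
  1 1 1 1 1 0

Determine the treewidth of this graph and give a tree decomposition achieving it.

Each bag holds 5 vertices, so the decomposition has width 4, which upper-bounds the treewidth. For the lower bound, the 5 vertices {1, 3, 4, 5, 6} are pairwise adjacent, and any tree decomposition puts a clique entirely inside one bag — forcing width ≥ 4. Hence tw(G) = 4 exactly.

Treewidth 4.
Bags: B1 = {2, 3, 4, 5, 6}  B2 = {1, 3, 4, 5, 6}
Tree: B1–B2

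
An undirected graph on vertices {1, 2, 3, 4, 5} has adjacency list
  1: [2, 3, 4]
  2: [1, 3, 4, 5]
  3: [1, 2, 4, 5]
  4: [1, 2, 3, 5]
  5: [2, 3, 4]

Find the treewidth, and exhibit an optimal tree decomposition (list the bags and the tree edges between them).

Treewidth 3.
One optimal decomposition is:
Bags: B1 = {1, 2, 3, 4}  B2 = {2, 3, 4, 5}
Tree: B1–B2

Each bag holds 4 vertices, so the decomposition has width 3, which upper-bounds the treewidth. On the other hand G contains the 4-clique {1, 2, 3, 4}. A clique must lie in a single bag of any decomposition, so no decomposition can have width below 3. Hence tw(G) = 3 exactly.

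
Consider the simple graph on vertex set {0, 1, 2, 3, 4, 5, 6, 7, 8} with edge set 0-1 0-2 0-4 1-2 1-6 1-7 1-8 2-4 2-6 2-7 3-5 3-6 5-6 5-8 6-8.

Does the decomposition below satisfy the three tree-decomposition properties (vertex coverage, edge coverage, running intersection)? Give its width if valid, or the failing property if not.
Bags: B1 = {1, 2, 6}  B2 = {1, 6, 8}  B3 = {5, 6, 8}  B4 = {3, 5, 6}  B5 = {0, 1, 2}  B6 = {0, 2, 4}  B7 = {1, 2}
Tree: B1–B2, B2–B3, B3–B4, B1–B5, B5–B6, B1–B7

No — vertex 7 appears in no bag.

A tree decomposition must satisfy three properties: every vertex lies in some bag; for every edge, both endpoints lie together in some bag; and for every vertex, the bags containing it form a connected subtree. Here vertex 7 appears in no bag, so the decomposition is invalid.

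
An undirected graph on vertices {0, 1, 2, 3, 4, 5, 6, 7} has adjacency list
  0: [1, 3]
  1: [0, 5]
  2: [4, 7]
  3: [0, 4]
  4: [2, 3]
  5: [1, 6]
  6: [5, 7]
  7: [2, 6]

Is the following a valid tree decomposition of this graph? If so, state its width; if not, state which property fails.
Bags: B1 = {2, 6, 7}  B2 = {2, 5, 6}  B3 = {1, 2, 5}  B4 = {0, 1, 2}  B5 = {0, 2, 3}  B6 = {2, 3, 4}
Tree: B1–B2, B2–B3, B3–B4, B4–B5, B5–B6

Yes; width 2.

Every vertex of G appears in some bag (union = {0, 1, 2, 3, 4, 5, 6, 7}); every edge is covered by a bag; and for each vertex v the set of bags containing v is connected in the bag tree. The decomposition is therefore valid. The largest bag has 3 vertices, so the width is 2.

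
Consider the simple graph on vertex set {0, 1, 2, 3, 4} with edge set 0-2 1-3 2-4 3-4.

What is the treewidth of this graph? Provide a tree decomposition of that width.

Every bag has size at most 2, so the width is 2 − 1 = 1 and tw(G) ≤ 1. Since G has at least one edge (e.g. 0–2), it is not an edgeless graph, so tw(G) ≥ 1. Combining the bounds, tw(G) = 1.

Treewidth 1.
Bags: B1 = {0, 2}  B2 = {2, 4}  B3 = {3, 4}  B4 = {1, 3}
Tree: B1–B2, B2–B3, B3–B4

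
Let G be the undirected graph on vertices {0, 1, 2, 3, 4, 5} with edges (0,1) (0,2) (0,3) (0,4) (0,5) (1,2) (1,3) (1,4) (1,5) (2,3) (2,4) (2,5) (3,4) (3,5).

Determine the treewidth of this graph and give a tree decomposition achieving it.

Each bag holds 5 vertices, so the decomposition has width 4, which upper-bounds the treewidth. For the lower bound, the 5 vertices {0, 1, 2, 3, 4} are pairwise adjacent, and any tree decomposition puts a clique entirely inside one bag — forcing width ≥ 4. Hence tw(G) = 4 exactly.

Treewidth 4.
One optimal decomposition is:
Bags: B1 = {0, 1, 2, 3, 5}  B2 = {0, 1, 2, 3, 4}
Tree: B1–B2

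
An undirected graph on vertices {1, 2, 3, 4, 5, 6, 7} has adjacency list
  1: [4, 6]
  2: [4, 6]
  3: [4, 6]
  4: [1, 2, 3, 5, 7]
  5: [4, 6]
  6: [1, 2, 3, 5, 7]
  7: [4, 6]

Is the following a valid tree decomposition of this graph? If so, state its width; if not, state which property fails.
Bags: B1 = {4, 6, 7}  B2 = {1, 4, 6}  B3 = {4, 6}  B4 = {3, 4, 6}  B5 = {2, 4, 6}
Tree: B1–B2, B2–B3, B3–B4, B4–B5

A tree decomposition must satisfy three properties: every vertex lies in some bag; for every edge, both endpoints lie together in some bag; and for every vertex, the bags containing it form a connected subtree. Here vertex 5 appears in no bag, so the decomposition is invalid.

No — vertex 5 appears in no bag.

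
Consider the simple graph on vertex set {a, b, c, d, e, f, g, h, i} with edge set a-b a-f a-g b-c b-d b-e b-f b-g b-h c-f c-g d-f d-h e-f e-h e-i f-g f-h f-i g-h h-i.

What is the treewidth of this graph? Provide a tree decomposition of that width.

Treewidth 3.
Bags: B1 = {b, f, g, h}  B2 = {b, d, f, h}  B3 = {a, b, f, g}  B4 = {b, c, f, g}  B5 = {b, e, f, h}  B6 = {e, f, h, i}
Tree: B1–B2, B1–B3, B3–B4, B2–B5, B5–B6

Each bag holds 4 vertices, so the decomposition has width 3, which upper-bounds the treewidth. Conversely, {b, d, f, h} is a clique of size 4, and the vertices of any clique must share a bag in every tree decomposition; so some bag has ≥ 4 vertices and tw(G) ≥ 3. The upper and lower bounds meet at 3, so that is the treewidth.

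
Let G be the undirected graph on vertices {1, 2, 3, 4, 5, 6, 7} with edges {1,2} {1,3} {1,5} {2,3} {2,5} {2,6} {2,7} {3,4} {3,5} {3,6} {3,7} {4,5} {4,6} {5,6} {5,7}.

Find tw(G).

3

A width-3 tree decomposition is:
Bags: B1 = {2, 3, 5, 6}  B2 = {1, 2, 3, 5}  B3 = {3, 4, 5, 6}  B4 = {2, 3, 5, 7}
Tree: B1–B2, B1–B3, B1–B4
The largest bag has 4 vertices, giving width 3; this decomposition certifies tw(G) ≤ 3. On the other hand G contains the 4-clique {1, 2, 3, 5}. A clique must lie in a single bag of any decomposition, so no decomposition can have width below 3. Therefore the treewidth is 3.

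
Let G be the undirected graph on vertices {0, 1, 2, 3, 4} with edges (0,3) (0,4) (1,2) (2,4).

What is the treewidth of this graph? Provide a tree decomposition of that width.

The largest bag has 2 vertices, giving width 1; this decomposition certifies tw(G) ≤ 1. G has an edge, so its treewidth is at least 1. Combining the bounds, tw(G) = 1.

Treewidth 1.
One optimal decomposition is:
Bags: B1 = {0, 4}  B2 = {0, 3}  B3 = {2, 4}  B4 = {1, 2}
Tree: B1–B2, B1–B3, B3–B4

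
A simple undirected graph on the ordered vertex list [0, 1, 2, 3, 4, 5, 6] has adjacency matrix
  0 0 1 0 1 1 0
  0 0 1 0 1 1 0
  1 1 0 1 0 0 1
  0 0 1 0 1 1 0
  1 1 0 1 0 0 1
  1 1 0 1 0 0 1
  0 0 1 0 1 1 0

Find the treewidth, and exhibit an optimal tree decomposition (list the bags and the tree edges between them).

Every bag has size at most 4, so the width is 4 − 1 = 3 and tw(G) ≤ 3. For the lower bound: the 4 vertex sets {1,5}, {2,3}, {4}, {6} are disjoint, each induces a connected subgraph, and every pair is joined by at least one edge of G. Contracting each set to a single vertex therefore yields K_{4} as a minor, and since treewidth is minor-monotone, tw(G) ≥ tw(K_{4}) = 3. The upper and lower bounds meet at 3, so that is the treewidth.

Treewidth 3.
Bags: B1 = {1, 2, 4, 5}  B2 = {2, 3, 4, 5}  B3 = {2, 4, 5, 6}  B4 = {0, 2, 4, 5}
Tree: B1–B2, B2–B3, B3–B4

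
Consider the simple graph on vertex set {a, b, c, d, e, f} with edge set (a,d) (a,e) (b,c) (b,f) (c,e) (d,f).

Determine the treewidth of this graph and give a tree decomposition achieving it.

Every bag has size at most 3, so the width is 3 − 1 = 2 and tw(G) ≤ 2. For the lower bound, G contains the cycle e–c–b–f–d–a–e, so G is not a forest; only forests have treewidth ≤ 1, hence tw(G) ≥ 2. Therefore the treewidth is 2.

Treewidth 2.
One optimal decomposition is:
Bags: B1 = {b, c, e}  B2 = {b, e, f}  B3 = {d, e, f}  B4 = {a, d, e}
Tree: B1–B2, B2–B3, B3–B4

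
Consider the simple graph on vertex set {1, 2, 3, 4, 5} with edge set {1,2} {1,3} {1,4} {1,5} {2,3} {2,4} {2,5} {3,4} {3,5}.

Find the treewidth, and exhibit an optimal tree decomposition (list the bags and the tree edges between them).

Each bag holds 4 vertices, so the decomposition has width 3, which upper-bounds the treewidth. Conversely, {1, 2, 3, 4} is a clique of size 4, and the vertices of any clique must share a bag in every tree decomposition; so some bag has ≥ 4 vertices and tw(G) ≥ 3. Hence tw(G) = 3 exactly.

Treewidth 3.
Bags: B1 = {1, 2, 3, 4}  B2 = {1, 2, 3, 5}
Tree: B1–B2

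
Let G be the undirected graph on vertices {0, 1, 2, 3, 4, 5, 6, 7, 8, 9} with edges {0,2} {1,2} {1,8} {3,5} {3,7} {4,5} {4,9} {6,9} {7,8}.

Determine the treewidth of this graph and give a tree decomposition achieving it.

Every bag has size at most 2, so the width is 2 − 1 = 1 and tw(G) ≤ 1. G has an edge, so its treewidth is at least 1. Combining the bounds, tw(G) = 1.

Treewidth 1.
One optimal decomposition is:
Bags: B1 = {0, 2}  B2 = {1, 2}  B3 = {1, 8}  B4 = {7, 8}  B5 = {3, 7}  B6 = {3, 5}  B7 = {4, 5}  B8 = {4, 9}  B9 = {6, 9}
Tree: B1–B2, B2–B3, B3–B4, B4–B5, B5–B6, B6–B7, B7–B8, B8–B9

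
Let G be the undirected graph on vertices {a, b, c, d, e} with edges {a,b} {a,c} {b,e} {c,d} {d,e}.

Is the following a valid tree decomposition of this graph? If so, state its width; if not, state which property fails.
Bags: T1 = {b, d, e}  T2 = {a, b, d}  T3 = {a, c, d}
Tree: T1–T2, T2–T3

Every vertex of G appears in some bag (union = {a, b, c, d, e}); every edge is covered by a bag; and for each vertex v the set of bags containing v is connected in the bag tree. The decomposition is therefore valid. The largest bag has 3 vertices, so the width is 2.

Yes; width 2.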